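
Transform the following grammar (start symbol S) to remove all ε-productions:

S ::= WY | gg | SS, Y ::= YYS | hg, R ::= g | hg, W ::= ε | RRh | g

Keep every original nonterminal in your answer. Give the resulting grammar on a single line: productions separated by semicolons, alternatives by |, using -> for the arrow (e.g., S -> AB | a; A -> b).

S -> Y | SS | WY | gg; R -> g | hg; W -> g | RRh; Y -> hg | YYS

Nullable set: {W}.
S -> WY: W nullable, giving WY | Y.
Drop W -> ε.
Unchanged (no nullable symbols): S -> SS; S -> gg; R -> g; R -> hg; W -> RRh; W -> g; Y -> YYS; Y -> hg.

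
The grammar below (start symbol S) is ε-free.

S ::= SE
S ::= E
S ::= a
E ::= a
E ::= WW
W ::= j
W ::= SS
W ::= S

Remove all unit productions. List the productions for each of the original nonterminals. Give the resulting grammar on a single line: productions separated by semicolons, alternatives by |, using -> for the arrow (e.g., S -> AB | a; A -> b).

S -> a | SE | WW; E -> a | WW; W -> a | j | SE | SS | WW

Unit productions: S->E, W->S.
Unit pairs (A ⇒* B via units): (S,E), (W,E), (W,S).
S: inherits non-unit rules of {E, S} → SE | WW | a.
E: inherits non-unit rules of {E} → WW | a.
W: inherits non-unit rules of {E, S, W} → SE | SS | WW | a | j.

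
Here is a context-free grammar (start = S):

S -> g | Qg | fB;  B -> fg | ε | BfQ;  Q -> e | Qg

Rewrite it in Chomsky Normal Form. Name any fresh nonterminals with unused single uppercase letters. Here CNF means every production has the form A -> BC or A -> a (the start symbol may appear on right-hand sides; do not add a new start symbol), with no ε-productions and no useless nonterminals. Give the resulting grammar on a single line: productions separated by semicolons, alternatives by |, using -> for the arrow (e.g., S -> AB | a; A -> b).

S -> f | g | AB | QC; A -> f; B -> AC | AQ | BD; C -> g; D -> AQ; Q -> e | QC

Nullable: {B}; after ε-elimination: S -> f | g | Qg | fB; B -> fQ | fg | BfQ; Q -> e | Qg.
No unit productions to eliminate.
TERM: introduce A -> f, C -> g and substitute in every rule of length ≥2.
BIN: B -> BAQ becomes B -> BD, D -> AQ.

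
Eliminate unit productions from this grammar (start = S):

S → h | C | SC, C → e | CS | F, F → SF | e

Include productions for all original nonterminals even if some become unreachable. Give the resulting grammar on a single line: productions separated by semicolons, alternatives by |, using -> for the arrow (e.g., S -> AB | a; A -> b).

S -> e | h | CS | SC | SF; C -> e | CS | SF; F -> e | SF

Unit productions: C->F, S->C.
Unit pairs (A ⇒* B via units): (C,F), (S,C), (S,F).
S: inherits non-unit rules of {C, F, S} → CS | SC | SF | e | h.
C: inherits non-unit rules of {C, F} → CS | SF | e.
F: inherits non-unit rules of {F} → SF | e.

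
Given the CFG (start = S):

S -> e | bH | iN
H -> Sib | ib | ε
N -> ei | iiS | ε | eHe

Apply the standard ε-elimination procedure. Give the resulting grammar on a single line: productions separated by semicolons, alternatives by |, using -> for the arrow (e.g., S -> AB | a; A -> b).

S -> b | e | i | bH | iN; H -> ib | Sib; N -> ee | ei | eHe | iiS

Nullable set: {H, N}.
S -> bH: H nullable, giving b | bH.
S -> iN: N nullable, giving i | iN.
Drop H -> ε.
Drop N -> ε.
N -> eHe: H nullable, giving eHe | ee.
Unchanged (no nullable symbols): S -> e; H -> Sib; H -> ib; N -> ei; N -> iiS.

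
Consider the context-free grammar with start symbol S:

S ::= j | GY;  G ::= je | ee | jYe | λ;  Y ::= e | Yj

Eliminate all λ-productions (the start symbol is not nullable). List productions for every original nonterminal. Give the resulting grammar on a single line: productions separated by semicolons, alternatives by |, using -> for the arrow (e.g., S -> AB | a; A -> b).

Nullable set: {G}.
S -> GY: G nullable, giving GY | Y.
Drop G -> λ.
Unchanged (no nullable symbols): S -> j; G -> ee; G -> jYe; G -> je; Y -> Yj; Y -> e.

S -> Y | j | GY; G -> ee | je | jYe; Y -> e | Yj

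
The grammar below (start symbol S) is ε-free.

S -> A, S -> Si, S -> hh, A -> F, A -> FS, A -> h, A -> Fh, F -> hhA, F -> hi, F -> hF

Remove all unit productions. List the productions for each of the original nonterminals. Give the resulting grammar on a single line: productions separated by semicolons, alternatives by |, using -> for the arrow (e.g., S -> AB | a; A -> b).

S -> h | FS | Fh | Si | hF | hh | hi | hhA; A -> h | FS | Fh | hF | hi | hhA; F -> hF | hi | hhA

Unit productions: A->F, S->A.
Unit pairs (A ⇒* B via units): (A,F), (S,A), (S,F).
S: inherits non-unit rules of {A, F, S} → FS | Fh | Si | h | hF | hh | hhA | hi.
A: inherits non-unit rules of {A, F} → FS | Fh | h | hF | hhA | hi.
F: inherits non-unit rules of {F} → hF | hhA | hi.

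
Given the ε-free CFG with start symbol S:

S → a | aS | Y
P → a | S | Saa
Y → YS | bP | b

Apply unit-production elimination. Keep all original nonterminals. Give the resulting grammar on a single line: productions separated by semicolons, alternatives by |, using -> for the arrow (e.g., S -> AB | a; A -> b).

Unit productions: P->S, S->Y.
Unit pairs (A ⇒* B via units): (P,S), (P,Y), (S,Y).
S: inherits non-unit rules of {S, Y} → YS | a | aS | b | bP.
P: inherits non-unit rules of {P, S, Y} → Saa | YS | a | aS | b | bP.
Y: inherits non-unit rules of {Y} → YS | b | bP.

S -> a | b | YS | aS | bP; P -> a | b | YS | aS | bP | Saa; Y -> b | YS | bP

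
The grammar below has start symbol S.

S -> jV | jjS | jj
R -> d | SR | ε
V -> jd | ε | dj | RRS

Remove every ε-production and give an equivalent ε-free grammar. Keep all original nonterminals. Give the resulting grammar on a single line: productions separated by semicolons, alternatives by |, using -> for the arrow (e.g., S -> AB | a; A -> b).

Nullable set: {R, V}.
S -> jV: V nullable, giving j | jV.
Drop R -> ε.
R -> SR: R nullable, giving S | SR.
Drop V -> ε.
V -> RRS: R, R nullable, giving RRS | RS | S.
Unchanged (no nullable symbols): S -> jj; S -> jjS; R -> d; V -> dj; V -> jd.

S -> j | jV | jj | jjS; R -> S | d | SR; V -> S | RS | dj | jd | RRS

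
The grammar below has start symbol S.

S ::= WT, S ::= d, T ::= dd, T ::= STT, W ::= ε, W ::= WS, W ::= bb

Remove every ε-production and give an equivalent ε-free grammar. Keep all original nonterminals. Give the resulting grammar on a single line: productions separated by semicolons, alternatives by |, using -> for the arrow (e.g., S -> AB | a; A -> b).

Nullable set: {W}.
S -> WT: W nullable, giving T | WT.
Drop W -> ε.
W -> WS: W nullable, giving S | WS.
Unchanged (no nullable symbols): S -> d; T -> STT; T -> dd; W -> bb.

S -> T | d | WT; T -> dd | STT; W -> S | WS | bb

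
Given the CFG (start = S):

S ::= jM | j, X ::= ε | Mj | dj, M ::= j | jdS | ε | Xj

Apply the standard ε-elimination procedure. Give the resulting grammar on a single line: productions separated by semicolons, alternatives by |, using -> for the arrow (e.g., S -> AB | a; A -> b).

S -> j | jM; M -> j | Xj | jdS; X -> j | Mj | dj

Nullable set: {M, X}.
S -> jM: M nullable, giving j | jM.
Drop M -> ε.
M -> Xj: X nullable, giving Xj | j.
Drop X -> ε.
X -> Mj: M nullable, giving Mj | j.
Unchanged (no nullable symbols): S -> j; M -> j; M -> jdS; X -> dj.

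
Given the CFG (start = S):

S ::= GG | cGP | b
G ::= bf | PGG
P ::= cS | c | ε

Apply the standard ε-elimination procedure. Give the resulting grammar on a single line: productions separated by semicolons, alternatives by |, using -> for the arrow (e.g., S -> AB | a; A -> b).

S -> b | GG | cG | cGP; G -> GG | bf | PGG; P -> c | cS

Nullable set: {P}.
S -> cGP: P nullable, giving cG | cGP.
G -> PGG: P nullable, giving GG | PGG.
Drop P -> ε.
Unchanged (no nullable symbols): S -> GG; S -> b; G -> bf; P -> c; P -> cS.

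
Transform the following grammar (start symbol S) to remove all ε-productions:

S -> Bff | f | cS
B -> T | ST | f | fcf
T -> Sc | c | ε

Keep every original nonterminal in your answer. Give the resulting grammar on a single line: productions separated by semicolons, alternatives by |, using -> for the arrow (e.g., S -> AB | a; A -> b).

Nullable set: {B, T}.
S -> Bff: B nullable, giving Bff | ff.
B -> ST: T nullable, giving S | ST.
B -> T: T nullable, giving T.
Drop T -> ε.
Unchanged (no nullable symbols): S -> cS; S -> f; B -> f; B -> fcf; T -> Sc; T -> c.

S -> f | cS | ff | Bff; B -> S | T | f | ST | fcf; T -> c | Sc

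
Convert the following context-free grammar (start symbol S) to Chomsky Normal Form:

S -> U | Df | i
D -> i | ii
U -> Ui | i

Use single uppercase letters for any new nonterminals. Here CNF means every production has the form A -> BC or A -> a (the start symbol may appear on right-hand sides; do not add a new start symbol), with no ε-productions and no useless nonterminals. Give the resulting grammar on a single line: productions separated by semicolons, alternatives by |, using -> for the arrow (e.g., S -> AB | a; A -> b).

No ε-productions.
After unit-elimination: S -> i | Df | Ui; D -> i | ii; U -> i | Ui.
TERM: introduce B -> f, A -> i and substitute in every rule of length ≥2.

S -> i | DB | UA; A -> i; B -> f; D -> i | AA; U -> i | UA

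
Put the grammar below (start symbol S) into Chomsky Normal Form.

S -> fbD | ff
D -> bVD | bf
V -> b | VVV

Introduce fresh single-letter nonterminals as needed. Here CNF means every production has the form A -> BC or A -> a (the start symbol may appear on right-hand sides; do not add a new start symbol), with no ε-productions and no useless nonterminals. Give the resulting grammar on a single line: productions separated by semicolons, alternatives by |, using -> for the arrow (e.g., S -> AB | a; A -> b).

No ε-productions.
No unit productions to eliminate.
TERM: introduce A -> b, B -> f and substitute in every rule of length ≥2.
BIN: D -> AVD becomes D -> AC, C -> VD; S -> BAD becomes S -> BE, E -> AD; V -> VVV becomes V -> VF, F -> VV.

S -> BB | BE; A -> b; B -> f; C -> VD; D -> AB | AC; E -> AD; F -> VV; V -> b | VF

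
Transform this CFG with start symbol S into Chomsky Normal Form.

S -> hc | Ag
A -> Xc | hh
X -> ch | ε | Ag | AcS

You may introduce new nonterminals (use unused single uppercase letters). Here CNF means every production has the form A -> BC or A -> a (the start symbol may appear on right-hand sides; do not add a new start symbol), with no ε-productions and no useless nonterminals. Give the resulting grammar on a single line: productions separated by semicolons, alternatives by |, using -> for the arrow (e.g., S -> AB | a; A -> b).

S -> AD | CB; A -> c | CC | XB; B -> c; C -> h; D -> g; E -> BS; X -> AD | AE | BC

Nullable: {X}; after ε-elimination: S -> Ag | hc; A -> c | Xc | hh; X -> Ag | ch | AcS.
No unit productions to eliminate.
TERM: introduce B -> c, D -> g, C -> h and substitute in every rule of length ≥2.
BIN: X -> ABS becomes X -> AE, E -> BS.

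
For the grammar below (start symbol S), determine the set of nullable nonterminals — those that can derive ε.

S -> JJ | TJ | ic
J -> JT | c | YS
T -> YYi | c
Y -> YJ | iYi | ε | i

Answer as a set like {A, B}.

Directly nullable (have an ε-rule): {Y}.
Not nullable: J, S, T — each has a terminal in every rule's right-hand side or depends on a non-nullable symbol.

{Y}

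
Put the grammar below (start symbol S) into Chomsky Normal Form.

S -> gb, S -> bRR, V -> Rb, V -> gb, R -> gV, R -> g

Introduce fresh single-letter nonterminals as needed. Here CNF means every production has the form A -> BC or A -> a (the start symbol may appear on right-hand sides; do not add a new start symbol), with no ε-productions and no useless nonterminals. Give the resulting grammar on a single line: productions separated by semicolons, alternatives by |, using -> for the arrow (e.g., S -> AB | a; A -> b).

S -> AB | BC; A -> g; B -> b; C -> RR; R -> g | AV; V -> AB | RB

No ε-productions.
No unit productions to eliminate.
TERM: introduce B -> b, A -> g and substitute in every rule of length ≥2.
BIN: S -> BRR becomes S -> BC, C -> RR.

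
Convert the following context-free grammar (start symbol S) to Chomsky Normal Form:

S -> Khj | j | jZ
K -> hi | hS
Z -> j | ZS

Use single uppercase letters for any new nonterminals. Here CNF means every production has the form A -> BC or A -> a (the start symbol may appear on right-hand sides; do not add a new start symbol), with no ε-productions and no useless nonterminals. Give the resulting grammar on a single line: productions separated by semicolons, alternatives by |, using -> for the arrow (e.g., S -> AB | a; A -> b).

S -> j | CZ | KD; A -> h; B -> i; C -> j; D -> AC; K -> AB | AS; Z -> j | ZS

No ε-productions.
No unit productions to eliminate.
TERM: introduce A -> h, B -> i, C -> j and substitute in every rule of length ≥2.
BIN: S -> KAC becomes S -> KD, D -> AC.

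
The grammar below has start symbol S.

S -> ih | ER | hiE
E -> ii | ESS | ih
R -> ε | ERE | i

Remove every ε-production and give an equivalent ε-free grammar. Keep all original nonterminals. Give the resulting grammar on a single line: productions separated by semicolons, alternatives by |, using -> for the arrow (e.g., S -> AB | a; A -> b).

S -> E | ER | ih | hiE; E -> ih | ii | ESS; R -> i | EE | ERE

Nullable set: {R}.
S -> ER: R nullable, giving E | ER.
Drop R -> ε.
R -> ERE: R nullable, giving EE | ERE.
Unchanged (no nullable symbols): S -> hiE; S -> ih; E -> ESS; E -> ih; E -> ii; R -> i.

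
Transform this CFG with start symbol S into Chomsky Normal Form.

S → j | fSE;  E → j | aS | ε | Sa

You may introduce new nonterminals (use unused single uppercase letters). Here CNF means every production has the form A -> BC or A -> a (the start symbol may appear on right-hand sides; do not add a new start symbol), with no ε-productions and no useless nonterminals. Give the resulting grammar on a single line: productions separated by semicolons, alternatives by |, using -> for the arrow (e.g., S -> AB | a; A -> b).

Nullable: {E}; after ε-elimination: S -> j | fS | fSE; E -> j | Sa | aS.
No unit productions to eliminate.
TERM: introduce A -> a, B -> f and substitute in every rule of length ≥2.
BIN: S -> BSE becomes S -> BC, C -> SE.

S -> j | BC | BS; A -> a; B -> f; C -> SE; E -> j | AS | SA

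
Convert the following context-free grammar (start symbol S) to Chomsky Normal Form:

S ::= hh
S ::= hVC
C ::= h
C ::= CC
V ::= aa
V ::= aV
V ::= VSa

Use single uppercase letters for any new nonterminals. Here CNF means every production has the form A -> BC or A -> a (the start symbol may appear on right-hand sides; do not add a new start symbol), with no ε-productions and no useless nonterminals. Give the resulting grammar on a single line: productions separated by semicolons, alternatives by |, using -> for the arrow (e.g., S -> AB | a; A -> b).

S -> AA | AD; A -> h; B -> a; C -> h | CC; D -> VC; E -> SB; V -> BB | BV | VE

No ε-productions.
No unit productions to eliminate.
TERM: introduce B -> a, A -> h and substitute in every rule of length ≥2.
BIN: S -> AVC becomes S -> AD, D -> VC; V -> VSB becomes V -> VE, E -> SB.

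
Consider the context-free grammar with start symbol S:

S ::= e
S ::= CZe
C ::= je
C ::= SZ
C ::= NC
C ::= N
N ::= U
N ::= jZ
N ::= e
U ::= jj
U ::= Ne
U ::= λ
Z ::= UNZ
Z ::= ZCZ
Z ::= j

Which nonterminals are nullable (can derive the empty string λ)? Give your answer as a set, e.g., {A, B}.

{C, N, U}

Directly nullable (have an ε-rule): {U}.
N is nullable via N -> U (every symbol on the right is already known nullable).
C is nullable via C -> N (every symbol on the right is already known nullable).
Not nullable: S, Z — each has a terminal in every rule's right-hand side or depends on a non-nullable symbol.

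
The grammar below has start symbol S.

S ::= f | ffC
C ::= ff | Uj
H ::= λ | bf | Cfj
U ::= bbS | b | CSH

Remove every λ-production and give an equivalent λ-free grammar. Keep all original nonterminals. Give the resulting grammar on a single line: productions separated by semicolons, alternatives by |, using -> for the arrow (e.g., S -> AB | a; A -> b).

Nullable set: {H}.
Drop H -> λ.
U -> CSH: H nullable, giving CS | CSH.
Unchanged (no nullable symbols): S -> f; S -> ffC; C -> Uj; C -> ff; H -> Cfj; H -> bf; U -> b; U -> bbS.

S -> f | ffC; C -> Uj | ff; H -> bf | Cfj; U -> b | CS | CSH | bbS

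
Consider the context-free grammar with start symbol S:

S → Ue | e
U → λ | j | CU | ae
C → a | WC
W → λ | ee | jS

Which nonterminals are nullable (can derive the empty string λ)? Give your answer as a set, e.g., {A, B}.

Directly nullable (have an ε-rule): {U, W}.
Not nullable: C, S — each has a terminal in every rule's right-hand side or depends on a non-nullable symbol.

{U, W}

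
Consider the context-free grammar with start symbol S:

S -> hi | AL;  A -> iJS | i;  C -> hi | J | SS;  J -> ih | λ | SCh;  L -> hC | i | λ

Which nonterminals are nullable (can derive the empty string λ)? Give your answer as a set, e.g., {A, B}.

{C, J, L}

Directly nullable (have an ε-rule): {J, L}.
C is nullable via C -> J (every symbol on the right is already known nullable).
Not nullable: A, S — each has a terminal in every rule's right-hand side or depends on a non-nullable symbol.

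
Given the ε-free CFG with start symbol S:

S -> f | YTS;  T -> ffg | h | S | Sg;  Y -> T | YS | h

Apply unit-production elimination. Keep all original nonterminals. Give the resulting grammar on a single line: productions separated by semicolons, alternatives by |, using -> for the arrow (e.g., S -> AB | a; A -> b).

S -> f | YTS; T -> f | h | Sg | YTS | ffg; Y -> f | h | Sg | YS | YTS | ffg

Unit productions: T->S, Y->T.
Unit pairs (A ⇒* B via units): (T,S), (Y,S), (Y,T).
S: inherits non-unit rules of {S} → YTS | f.
T: inherits non-unit rules of {S, T} → Sg | YTS | f | ffg | h.
Y: inherits non-unit rules of {S, T, Y} → Sg | YS | YTS | f | ffg | h.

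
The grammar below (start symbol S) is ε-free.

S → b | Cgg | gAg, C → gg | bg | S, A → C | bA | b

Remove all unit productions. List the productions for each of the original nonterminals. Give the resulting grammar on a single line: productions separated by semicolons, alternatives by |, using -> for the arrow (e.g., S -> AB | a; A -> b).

S -> b | Cgg | gAg; A -> b | bA | bg | gg | Cgg | gAg; C -> b | bg | gg | Cgg | gAg

Unit productions: A->C, C->S.
Unit pairs (A ⇒* B via units): (A,C), (A,S), (C,S).
S: inherits non-unit rules of {S} → Cgg | b | gAg.
A: inherits non-unit rules of {A, C, S} → Cgg | b | bA | bg | gAg | gg.
C: inherits non-unit rules of {C, S} → Cgg | b | bg | gAg | gg.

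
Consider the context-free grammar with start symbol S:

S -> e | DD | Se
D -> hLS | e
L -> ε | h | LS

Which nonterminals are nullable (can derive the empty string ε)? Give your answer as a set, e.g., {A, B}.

Directly nullable (have an ε-rule): {L}.
Not nullable: D, S — each has a terminal in every rule's right-hand side or depends on a non-nullable symbol.

{L}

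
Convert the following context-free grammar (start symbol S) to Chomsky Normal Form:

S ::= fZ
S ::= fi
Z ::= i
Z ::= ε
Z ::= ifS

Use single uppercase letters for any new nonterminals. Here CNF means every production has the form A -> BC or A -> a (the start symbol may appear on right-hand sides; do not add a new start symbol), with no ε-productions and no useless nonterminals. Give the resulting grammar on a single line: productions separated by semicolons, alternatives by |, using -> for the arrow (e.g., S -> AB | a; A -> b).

S -> f | AB | AZ; A -> f; B -> i; C -> AS; Z -> i | BC

Nullable: {Z}; after ε-elimination: S -> f | fZ | fi; Z -> i | ifS.
No unit productions to eliminate.
TERM: introduce A -> f, B -> i and substitute in every rule of length ≥2.
BIN: Z -> BAS becomes Z -> BC, C -> AS.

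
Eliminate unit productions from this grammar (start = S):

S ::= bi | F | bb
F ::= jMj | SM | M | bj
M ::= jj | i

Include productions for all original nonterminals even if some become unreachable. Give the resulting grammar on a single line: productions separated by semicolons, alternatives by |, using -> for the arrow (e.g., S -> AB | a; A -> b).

Unit productions: F->M, S->F.
Unit pairs (A ⇒* B via units): (F,M), (S,F), (S,M).
S: inherits non-unit rules of {F, M, S} → SM | bb | bi | bj | i | jMj | jj.
F: inherits non-unit rules of {F, M} → SM | bj | i | jMj | jj.
M: inherits non-unit rules of {M} → i | jj.

S -> i | SM | bb | bi | bj | jj | jMj; F -> i | SM | bj | jj | jMj; M -> i | jj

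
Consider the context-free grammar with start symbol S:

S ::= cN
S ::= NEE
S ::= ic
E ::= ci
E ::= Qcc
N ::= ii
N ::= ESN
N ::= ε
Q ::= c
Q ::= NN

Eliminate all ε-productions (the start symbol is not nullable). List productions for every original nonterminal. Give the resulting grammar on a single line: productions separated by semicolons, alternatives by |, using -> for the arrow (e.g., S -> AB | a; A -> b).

Nullable set: {N, Q}.
S -> NEE: N nullable, giving EE | NEE.
S -> cN: N nullable, giving c | cN.
E -> Qcc: Q nullable, giving Qcc | cc.
Drop N -> ε.
N -> ESN: N nullable, giving ES | ESN.
Q -> NN: N, N nullable, giving N | NN.
Unchanged (no nullable symbols): S -> ic; E -> ci; N -> ii; Q -> c.

S -> c | EE | cN | ic | NEE; E -> cc | ci | Qcc; N -> ES | ii | ESN; Q -> N | c | NN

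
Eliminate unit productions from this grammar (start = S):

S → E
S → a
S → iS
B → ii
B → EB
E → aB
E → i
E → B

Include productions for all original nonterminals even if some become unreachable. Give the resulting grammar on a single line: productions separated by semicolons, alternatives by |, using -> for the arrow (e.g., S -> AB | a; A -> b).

Unit productions: E->B, S->E.
Unit pairs (A ⇒* B via units): (E,B), (S,B), (S,E).
S: inherits non-unit rules of {B, E, S} → EB | a | aB | i | iS | ii.
B: inherits non-unit rules of {B} → EB | ii.
E: inherits non-unit rules of {B, E} → EB | aB | i | ii.

S -> a | i | EB | aB | iS | ii; B -> EB | ii; E -> i | EB | aB | ii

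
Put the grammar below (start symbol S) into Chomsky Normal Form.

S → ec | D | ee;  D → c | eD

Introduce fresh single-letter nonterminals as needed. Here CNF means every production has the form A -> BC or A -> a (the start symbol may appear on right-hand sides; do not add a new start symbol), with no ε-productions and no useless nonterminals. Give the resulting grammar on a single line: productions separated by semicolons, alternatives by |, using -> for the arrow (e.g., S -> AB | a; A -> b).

No ε-productions.
After unit-elimination: S -> c | eD | ec | ee; D -> c | eD.
TERM: introduce B -> c, A -> e and substitute in every rule of length ≥2.

S -> c | AA | AB | AD; A -> e; B -> c; D -> c | AD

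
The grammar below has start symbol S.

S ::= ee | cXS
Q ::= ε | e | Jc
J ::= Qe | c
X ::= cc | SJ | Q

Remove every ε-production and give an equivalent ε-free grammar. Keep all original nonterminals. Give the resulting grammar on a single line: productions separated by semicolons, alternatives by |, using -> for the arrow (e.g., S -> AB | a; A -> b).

S -> cS | ee | cXS; J -> c | e | Qe; Q -> e | Jc; X -> Q | SJ | cc

Nullable set: {Q, X}.
S -> cXS: X nullable, giving cS | cXS.
J -> Qe: Q nullable, giving Qe | e.
Drop Q -> ε.
X -> Q: Q nullable, giving Q.
Unchanged (no nullable symbols): S -> ee; J -> c; Q -> Jc; Q -> e; X -> SJ; X -> cc.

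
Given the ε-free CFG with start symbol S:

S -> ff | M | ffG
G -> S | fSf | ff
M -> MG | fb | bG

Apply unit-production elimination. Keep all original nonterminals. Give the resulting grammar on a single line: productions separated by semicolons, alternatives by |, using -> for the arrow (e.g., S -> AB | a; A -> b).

S -> MG | bG | fb | ff | ffG; G -> MG | bG | fb | ff | fSf | ffG; M -> MG | bG | fb

Unit productions: G->S, S->M.
Unit pairs (A ⇒* B via units): (G,M), (G,S), (S,M).
S: inherits non-unit rules of {M, S} → MG | bG | fb | ff | ffG.
G: inherits non-unit rules of {G, M, S} → MG | bG | fSf | fb | ff | ffG.
M: inherits non-unit rules of {M} → MG | bG | fb.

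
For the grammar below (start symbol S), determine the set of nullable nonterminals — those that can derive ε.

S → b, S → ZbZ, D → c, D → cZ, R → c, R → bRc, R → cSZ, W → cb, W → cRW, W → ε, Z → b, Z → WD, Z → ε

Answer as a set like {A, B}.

{W, Z}

Directly nullable (have an ε-rule): {W, Z}.
Not nullable: D, R, S — each has a terminal in every rule's right-hand side or depends on a non-nullable symbol.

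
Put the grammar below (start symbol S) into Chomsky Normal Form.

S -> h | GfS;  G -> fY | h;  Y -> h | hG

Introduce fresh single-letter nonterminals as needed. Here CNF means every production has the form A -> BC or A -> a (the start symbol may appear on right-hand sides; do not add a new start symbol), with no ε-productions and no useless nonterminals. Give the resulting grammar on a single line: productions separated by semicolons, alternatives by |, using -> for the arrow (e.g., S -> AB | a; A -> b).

No ε-productions.
No unit productions to eliminate.
TERM: introduce A -> f, B -> h and substitute in every rule of length ≥2.
BIN: S -> GAS becomes S -> GC, C -> AS.

S -> h | GC; A -> f; B -> h; C -> AS; G -> h | AY; Y -> h | BG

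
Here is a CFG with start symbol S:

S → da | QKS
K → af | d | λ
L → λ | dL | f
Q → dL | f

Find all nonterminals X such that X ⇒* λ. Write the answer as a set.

Directly nullable (have an ε-rule): {K, L}.
Not nullable: Q, S — each has a terminal in every rule's right-hand side or depends on a non-nullable symbol.

{K, L}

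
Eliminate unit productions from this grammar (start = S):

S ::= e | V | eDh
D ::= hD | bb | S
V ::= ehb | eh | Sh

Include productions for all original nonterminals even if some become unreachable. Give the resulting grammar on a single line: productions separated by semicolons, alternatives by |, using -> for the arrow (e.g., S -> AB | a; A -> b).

S -> e | Sh | eh | eDh | ehb; D -> e | Sh | bb | eh | hD | eDh | ehb; V -> Sh | eh | ehb

Unit productions: D->S, S->V.
Unit pairs (A ⇒* B via units): (D,S), (D,V), (S,V).
S: inherits non-unit rules of {S, V} → Sh | e | eDh | eh | ehb.
D: inherits non-unit rules of {D, S, V} → Sh | bb | e | eDh | eh | ehb | hD.
V: inherits non-unit rules of {V} → Sh | eh | ehb.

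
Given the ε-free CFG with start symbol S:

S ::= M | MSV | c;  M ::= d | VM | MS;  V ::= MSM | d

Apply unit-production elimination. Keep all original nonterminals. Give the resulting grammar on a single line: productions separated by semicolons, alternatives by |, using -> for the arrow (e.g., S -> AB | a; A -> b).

S -> c | d | MS | VM | MSV; M -> d | MS | VM; V -> d | MSM

Unit productions: S->M.
Unit pairs (A ⇒* B via units): (S,M).
S: inherits non-unit rules of {M, S} → MS | MSV | VM | c | d.
M: inherits non-unit rules of {M} → MS | VM | d.
V: inherits non-unit rules of {V} → MSM | d.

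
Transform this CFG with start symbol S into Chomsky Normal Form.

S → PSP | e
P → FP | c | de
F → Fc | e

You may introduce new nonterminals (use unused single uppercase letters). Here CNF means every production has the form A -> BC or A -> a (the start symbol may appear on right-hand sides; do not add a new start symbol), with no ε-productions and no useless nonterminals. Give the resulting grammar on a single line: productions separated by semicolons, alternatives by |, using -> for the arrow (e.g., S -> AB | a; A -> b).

S -> e | PD; A -> c; B -> d; C -> e; D -> SP; F -> e | FA; P -> c | BC | FP

No ε-productions.
No unit productions to eliminate.
TERM: introduce A -> c, B -> d, C -> e and substitute in every rule of length ≥2.
BIN: S -> PSP becomes S -> PD, D -> SP.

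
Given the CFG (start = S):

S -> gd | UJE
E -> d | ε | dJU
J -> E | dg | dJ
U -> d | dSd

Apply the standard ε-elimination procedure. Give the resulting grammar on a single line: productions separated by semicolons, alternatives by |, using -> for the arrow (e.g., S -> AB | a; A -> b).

Nullable set: {E, J}.
S -> UJE: J, E nullable, giving U | UE | UJ | UJE.
Drop E -> ε.
E -> dJU: J nullable, giving dJU | dU.
J -> E: E nullable, giving E.
J -> dJ: J nullable, giving d | dJ.
Unchanged (no nullable symbols): S -> gd; E -> d; J -> dg; U -> d; U -> dSd.

S -> U | UE | UJ | gd | UJE; E -> d | dU | dJU; J -> E | d | dJ | dg; U -> d | dSd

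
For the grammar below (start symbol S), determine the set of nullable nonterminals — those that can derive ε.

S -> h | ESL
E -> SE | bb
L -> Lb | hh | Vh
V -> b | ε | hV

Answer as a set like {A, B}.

Directly nullable (have an ε-rule): {V}.
Not nullable: E, L, S — each has a terminal in every rule's right-hand side or depends on a non-nullable symbol.

{V}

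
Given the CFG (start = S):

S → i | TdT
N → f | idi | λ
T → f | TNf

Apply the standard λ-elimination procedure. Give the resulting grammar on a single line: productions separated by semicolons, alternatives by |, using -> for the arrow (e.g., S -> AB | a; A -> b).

Nullable set: {N}.
Drop N -> λ.
T -> TNf: N nullable, giving TNf | Tf.
Unchanged (no nullable symbols): S -> TdT; S -> i; N -> f; N -> idi; T -> f.

S -> i | TdT; N -> f | idi; T -> f | Tf | TNf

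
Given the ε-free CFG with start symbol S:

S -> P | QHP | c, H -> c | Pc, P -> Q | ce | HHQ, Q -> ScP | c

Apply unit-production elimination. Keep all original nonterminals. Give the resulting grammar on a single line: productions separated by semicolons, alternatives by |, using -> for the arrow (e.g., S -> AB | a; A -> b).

Unit productions: P->Q, S->P.
Unit pairs (A ⇒* B via units): (P,Q), (S,P), (S,Q).
S: inherits non-unit rules of {P, Q, S} → HHQ | QHP | ScP | c | ce.
H: inherits non-unit rules of {H} → Pc | c.
P: inherits non-unit rules of {P, Q} → HHQ | ScP | c | ce.
Q: inherits non-unit rules of {Q} → ScP | c.

S -> c | ce | HHQ | QHP | ScP; H -> c | Pc; P -> c | ce | HHQ | ScP; Q -> c | ScP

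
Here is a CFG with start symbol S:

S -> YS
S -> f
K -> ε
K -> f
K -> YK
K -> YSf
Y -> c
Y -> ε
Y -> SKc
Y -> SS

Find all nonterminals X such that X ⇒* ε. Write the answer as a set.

Directly nullable (have an ε-rule): {K, Y}.
Not nullable: S — each has a terminal in every rule's right-hand side or depends on a non-nullable symbol.

{K, Y}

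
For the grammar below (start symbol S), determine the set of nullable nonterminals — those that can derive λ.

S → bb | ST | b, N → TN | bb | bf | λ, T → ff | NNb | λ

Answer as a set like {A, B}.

Directly nullable (have an ε-rule): {N, T}.
Not nullable: S — each has a terminal in every rule's right-hand side or depends on a non-nullable symbol.

{N, T}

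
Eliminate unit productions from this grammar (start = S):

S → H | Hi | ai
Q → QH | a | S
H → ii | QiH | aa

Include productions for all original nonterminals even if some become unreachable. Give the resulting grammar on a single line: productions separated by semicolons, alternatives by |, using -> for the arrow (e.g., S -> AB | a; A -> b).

S -> Hi | aa | ai | ii | QiH; H -> aa | ii | QiH; Q -> a | Hi | QH | aa | ai | ii | QiH

Unit productions: Q->S, S->H.
Unit pairs (A ⇒* B via units): (Q,H), (Q,S), (S,H).
S: inherits non-unit rules of {H, S} → Hi | QiH | aa | ai | ii.
H: inherits non-unit rules of {H} → QiH | aa | ii.
Q: inherits non-unit rules of {H, Q, S} → Hi | QH | QiH | a | aa | ai | ii.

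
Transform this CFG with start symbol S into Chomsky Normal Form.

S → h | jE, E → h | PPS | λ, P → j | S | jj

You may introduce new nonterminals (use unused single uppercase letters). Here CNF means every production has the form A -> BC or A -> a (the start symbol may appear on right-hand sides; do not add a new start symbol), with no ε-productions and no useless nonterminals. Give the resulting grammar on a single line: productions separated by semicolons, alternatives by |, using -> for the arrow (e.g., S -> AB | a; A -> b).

Nullable: {E}; after ε-elimination: S -> h | j | jE; E -> h | PPS; P -> S | j | jj.
After unit-elimination: S -> h | j | jE; E -> h | PPS; P -> h | j | jE | jj.
TERM: introduce A -> j and substitute in every rule of length ≥2.
BIN: E -> PPS becomes E -> PB, B -> PS.

S -> h | j | AE; A -> j; B -> PS; E -> h | PB; P -> h | j | AA | AE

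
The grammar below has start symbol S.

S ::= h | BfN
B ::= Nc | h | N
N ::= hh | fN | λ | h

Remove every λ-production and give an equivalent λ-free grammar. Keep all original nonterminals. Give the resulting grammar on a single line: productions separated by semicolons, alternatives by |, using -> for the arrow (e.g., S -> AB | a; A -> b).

S -> f | h | Bf | fN | BfN; B -> N | c | h | Nc; N -> f | h | fN | hh

Nullable set: {B, N}.
S -> BfN: B, N nullable, giving Bf | BfN | f | fN.
B -> N: N nullable, giving N.
B -> Nc: N nullable, giving Nc | c.
Drop N -> λ.
N -> fN: N nullable, giving f | fN.
Unchanged (no nullable symbols): S -> h; B -> h; N -> h; N -> hh.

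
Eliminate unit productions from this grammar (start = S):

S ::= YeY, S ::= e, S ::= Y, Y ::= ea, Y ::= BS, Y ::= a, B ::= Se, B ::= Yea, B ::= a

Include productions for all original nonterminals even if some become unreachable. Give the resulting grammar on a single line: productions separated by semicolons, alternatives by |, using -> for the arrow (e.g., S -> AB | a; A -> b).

S -> a | e | BS | ea | YeY; B -> a | Se | Yea; Y -> a | BS | ea

Unit productions: S->Y.
Unit pairs (A ⇒* B via units): (S,Y).
S: inherits non-unit rules of {S, Y} → BS | YeY | a | e | ea.
B: inherits non-unit rules of {B} → Se | Yea | a.
Y: inherits non-unit rules of {Y} → BS | a | ea.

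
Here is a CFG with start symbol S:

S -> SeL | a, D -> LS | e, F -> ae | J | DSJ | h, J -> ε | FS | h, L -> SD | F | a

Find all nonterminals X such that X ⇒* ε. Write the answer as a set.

Directly nullable (have an ε-rule): {J}.
F is nullable via F -> J (every symbol on the right is already known nullable).
L is nullable via L -> F (every symbol on the right is already known nullable).
Not nullable: D, S — each has a terminal in every rule's right-hand side or depends on a non-nullable symbol.

{F, J, L}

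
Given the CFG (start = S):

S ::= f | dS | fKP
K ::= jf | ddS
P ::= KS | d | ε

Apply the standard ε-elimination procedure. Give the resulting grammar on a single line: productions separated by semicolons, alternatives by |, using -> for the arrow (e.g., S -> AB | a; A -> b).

Nullable set: {P}.
S -> fKP: P nullable, giving fK | fKP.
Drop P -> ε.
Unchanged (no nullable symbols): S -> dS; S -> f; K -> ddS; K -> jf; P -> KS; P -> d.

S -> f | dS | fK | fKP; K -> jf | ddS; P -> d | KS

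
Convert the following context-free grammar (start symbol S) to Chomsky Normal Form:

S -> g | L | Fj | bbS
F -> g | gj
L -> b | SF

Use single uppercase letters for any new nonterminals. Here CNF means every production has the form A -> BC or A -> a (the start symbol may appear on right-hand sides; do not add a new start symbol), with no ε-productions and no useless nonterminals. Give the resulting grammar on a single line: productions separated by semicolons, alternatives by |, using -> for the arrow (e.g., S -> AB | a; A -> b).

S -> b | g | CD | FB | SF; A -> g; B -> j; C -> b; D -> CS; F -> g | AB

No ε-productions.
After unit-elimination: S -> b | g | Fj | SF | bbS; F -> g | gj; L -> b | SF.
TERM: introduce C -> b, A -> g, B -> j and substitute in every rule of length ≥2.
BIN: S -> CCS becomes S -> CD, D -> CS.
Drop unreachable/unproductive: L.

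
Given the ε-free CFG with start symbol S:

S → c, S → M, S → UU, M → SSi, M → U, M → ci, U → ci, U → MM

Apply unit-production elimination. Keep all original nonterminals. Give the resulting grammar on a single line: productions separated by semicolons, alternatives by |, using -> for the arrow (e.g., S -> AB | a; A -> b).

S -> c | MM | UU | ci | SSi; M -> MM | ci | SSi; U -> MM | ci

Unit productions: M->U, S->M.
Unit pairs (A ⇒* B via units): (M,U), (S,M), (S,U).
S: inherits non-unit rules of {M, S, U} → MM | SSi | UU | c | ci.
M: inherits non-unit rules of {M, U} → MM | SSi | ci.
U: inherits non-unit rules of {U} → MM | ci.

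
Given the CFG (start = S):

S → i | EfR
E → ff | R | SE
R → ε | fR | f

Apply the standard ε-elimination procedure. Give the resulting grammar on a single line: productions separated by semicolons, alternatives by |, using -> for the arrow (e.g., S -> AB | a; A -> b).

S -> f | i | Ef | fR | EfR; E -> R | S | SE | ff; R -> f | fR

Nullable set: {E, R}.
S -> EfR: E, R nullable, giving Ef | EfR | f | fR.
E -> R: R nullable, giving R.
E -> SE: E nullable, giving S | SE.
Drop R -> ε.
R -> fR: R nullable, giving f | fR.
Unchanged (no nullable symbols): S -> i; E -> ff; R -> f.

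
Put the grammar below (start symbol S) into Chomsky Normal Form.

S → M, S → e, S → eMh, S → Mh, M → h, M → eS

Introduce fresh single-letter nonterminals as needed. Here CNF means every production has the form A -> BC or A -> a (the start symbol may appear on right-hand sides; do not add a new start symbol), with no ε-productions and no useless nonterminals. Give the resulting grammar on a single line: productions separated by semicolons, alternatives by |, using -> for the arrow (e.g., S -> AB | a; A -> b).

No ε-productions.
After unit-elimination: S -> e | h | Mh | eS | eMh; M -> h | eS.
TERM: introduce A -> e, B -> h and substitute in every rule of length ≥2.
BIN: S -> AMB becomes S -> AC, C -> MB.

S -> e | h | AC | AS | MB; A -> e; B -> h; C -> MB; M -> h | AS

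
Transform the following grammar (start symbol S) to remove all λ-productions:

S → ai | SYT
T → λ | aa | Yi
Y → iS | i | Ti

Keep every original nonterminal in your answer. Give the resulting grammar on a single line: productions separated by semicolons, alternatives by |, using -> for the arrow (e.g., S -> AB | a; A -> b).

Nullable set: {T}.
S -> SYT: T nullable, giving SY | SYT.
Drop T -> λ.
Y -> Ti: T nullable, giving Ti | i.
Unchanged (no nullable symbols): S -> ai; T -> Yi; T -> aa; Y -> i; Y -> iS.

S -> SY | ai | SYT; T -> Yi | aa; Y -> i | Ti | iS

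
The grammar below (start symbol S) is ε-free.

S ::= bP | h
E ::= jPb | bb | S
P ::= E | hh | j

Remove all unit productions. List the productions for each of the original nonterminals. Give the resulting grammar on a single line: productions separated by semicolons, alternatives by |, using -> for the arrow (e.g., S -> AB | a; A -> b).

Unit productions: E->S, P->E.
Unit pairs (A ⇒* B via units): (E,S), (P,E), (P,S).
S: inherits non-unit rules of {S} → bP | h.
E: inherits non-unit rules of {E, S} → bP | bb | h | jPb.
P: inherits non-unit rules of {E, P, S} → bP | bb | h | hh | j | jPb.

S -> h | bP; E -> h | bP | bb | jPb; P -> h | j | bP | bb | hh | jPb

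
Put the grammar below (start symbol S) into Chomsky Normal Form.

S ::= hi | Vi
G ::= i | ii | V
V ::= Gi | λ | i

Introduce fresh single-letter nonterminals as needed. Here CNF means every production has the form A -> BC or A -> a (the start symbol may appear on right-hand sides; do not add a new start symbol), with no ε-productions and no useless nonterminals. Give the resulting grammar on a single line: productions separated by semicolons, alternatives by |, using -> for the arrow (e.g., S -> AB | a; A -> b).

Nullable: {G, V}; after ε-elimination: S -> i | Vi | hi; G -> V | i | ii; V -> i | Gi.
After unit-elimination: S -> i | Vi | hi; G -> i | Gi | ii; V -> i | Gi.
TERM: introduce B -> h, A -> i and substitute in every rule of length ≥2.

S -> i | BA | VA; A -> i; B -> h; G -> i | AA | GA; V -> i | GA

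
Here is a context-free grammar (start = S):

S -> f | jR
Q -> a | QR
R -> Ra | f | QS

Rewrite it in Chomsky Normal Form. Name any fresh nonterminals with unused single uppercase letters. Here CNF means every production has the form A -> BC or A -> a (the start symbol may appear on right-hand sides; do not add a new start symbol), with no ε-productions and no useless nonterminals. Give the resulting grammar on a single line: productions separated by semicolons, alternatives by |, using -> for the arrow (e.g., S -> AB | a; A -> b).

S -> f | BR; A -> a; B -> j; Q -> a | QR; R -> f | QS | RA

No ε-productions.
No unit productions to eliminate.
TERM: introduce A -> a, B -> j and substitute in every rule of length ≥2.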